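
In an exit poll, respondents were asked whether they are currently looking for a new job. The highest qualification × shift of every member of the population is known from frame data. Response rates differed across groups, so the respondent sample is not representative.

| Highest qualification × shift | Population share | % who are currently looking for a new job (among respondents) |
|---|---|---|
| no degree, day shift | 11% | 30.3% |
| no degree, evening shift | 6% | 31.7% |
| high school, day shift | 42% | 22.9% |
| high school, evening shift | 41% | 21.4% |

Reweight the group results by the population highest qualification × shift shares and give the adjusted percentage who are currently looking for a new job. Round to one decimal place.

Each cell contributes population-share × respondent value:
  no degree, day shift: 0.11 × 30.3 = 3.333
  no degree, evening shift: 0.06 × 31.7 = 1.902
  high school, day shift: 0.42 × 22.9 = 9.618
  high school, evening shift: 0.41 × 21.4 = 8.774
Post-stratified estimate = 23.627 → 23.6%.

23.6%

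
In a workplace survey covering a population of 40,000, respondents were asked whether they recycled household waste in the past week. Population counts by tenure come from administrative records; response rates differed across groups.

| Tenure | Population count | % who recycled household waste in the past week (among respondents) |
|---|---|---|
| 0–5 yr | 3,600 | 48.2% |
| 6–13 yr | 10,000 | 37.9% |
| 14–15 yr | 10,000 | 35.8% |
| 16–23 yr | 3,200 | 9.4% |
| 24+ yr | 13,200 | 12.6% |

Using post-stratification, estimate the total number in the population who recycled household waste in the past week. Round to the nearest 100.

11,100

Each cell contributes its population count × the respondent rate:
  0–5 yr: 3,600 × 48.2% = 1735.2
  6–13 yr: 10,000 × 37.9% = 3790
  14–15 yr: 10,000 × 35.8% = 3580
  16–23 yr: 3,200 × 9.4% = 300.8
  24+ yr: 13,200 × 12.6% = 1663.2
Estimated total = 11069.2 → 11,100.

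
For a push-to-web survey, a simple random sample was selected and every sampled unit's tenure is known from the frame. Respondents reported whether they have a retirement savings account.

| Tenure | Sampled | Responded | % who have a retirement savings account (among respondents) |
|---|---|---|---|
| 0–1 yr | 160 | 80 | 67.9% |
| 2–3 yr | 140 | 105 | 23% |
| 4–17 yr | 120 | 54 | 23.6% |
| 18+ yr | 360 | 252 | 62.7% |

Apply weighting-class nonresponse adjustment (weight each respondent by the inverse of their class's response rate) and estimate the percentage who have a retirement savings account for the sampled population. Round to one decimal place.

Response rates by class: 0–1 yr 80/160 = 50%, 2–3 yr 105/140 = 75%, 4–17 yr 54/120 = 45%, 18+ yr 252/360 = 70%.
Weighting each respondent by the inverse class response rate inflates each class back to its sampled size, so the class weight is n_sampled:
  0–1 yr: 160 × 67.9 = 10,864
  2–3 yr: 140 × 23 = 3220
  4–17 yr: 120 × 23.6 = 2832
  18+ yr: 360 × 62.7 = 22,572
Adjusted estimate = 39,488 / 780 = 50.6256 → 50.6%.

50.6%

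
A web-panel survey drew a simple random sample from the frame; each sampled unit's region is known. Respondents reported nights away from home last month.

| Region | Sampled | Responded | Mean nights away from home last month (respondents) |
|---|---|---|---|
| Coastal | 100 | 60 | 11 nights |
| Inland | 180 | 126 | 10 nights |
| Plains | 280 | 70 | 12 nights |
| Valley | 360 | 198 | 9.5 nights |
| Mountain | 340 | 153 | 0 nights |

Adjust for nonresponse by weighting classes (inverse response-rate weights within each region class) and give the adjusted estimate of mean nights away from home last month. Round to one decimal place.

Class response rates: Coastal 60/100 = 60%, Inland 126/180 = 70%, Plains 70/280 = 25%, Valley 198/360 = 55%, Mountain 153/340 = 45%.
Weighting each respondent by the inverse class response rate inflates each class back to its sampled size, so the class weight is n_sampled:
  Coastal: 100 × 11 = 1100
  Inland: 180 × 10 = 1800
  Plains: 280 × 12 = 3360
  Valley: 360 × 9.5 = 3420
  Mountain: 340 × 0 = 0
Adjusted estimate = 9680 / 1,260 = 7.68254 → 7.7.

7.7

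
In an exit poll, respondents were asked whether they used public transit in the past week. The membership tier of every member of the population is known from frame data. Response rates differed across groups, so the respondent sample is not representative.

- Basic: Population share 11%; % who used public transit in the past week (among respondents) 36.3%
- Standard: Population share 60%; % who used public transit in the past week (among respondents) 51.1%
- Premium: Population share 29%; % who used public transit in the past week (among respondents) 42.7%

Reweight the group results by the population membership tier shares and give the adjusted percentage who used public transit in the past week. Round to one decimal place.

47.0%

Post-stratification weights by population share, not respondent share:
  Basic: 0.11 × 36.3 = 3.993
  Standard: 0.6 × 51.1 = 30.66
  Premium: 0.29 × 42.7 = 12.383
Post-stratified estimate = 47.036 → 47.0%.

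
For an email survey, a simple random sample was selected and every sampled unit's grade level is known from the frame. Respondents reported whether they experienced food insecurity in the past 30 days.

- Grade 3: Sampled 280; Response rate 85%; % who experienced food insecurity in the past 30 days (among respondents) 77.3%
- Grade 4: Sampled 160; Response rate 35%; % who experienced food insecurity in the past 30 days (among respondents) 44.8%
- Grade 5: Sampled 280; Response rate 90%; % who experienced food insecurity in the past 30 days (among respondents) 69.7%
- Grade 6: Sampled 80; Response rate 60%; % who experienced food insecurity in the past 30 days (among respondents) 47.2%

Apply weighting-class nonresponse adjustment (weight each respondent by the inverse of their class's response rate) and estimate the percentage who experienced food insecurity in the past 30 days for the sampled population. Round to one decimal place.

65.1%

Weighting each respondent by the inverse class response rate inflates each class back to its sampled size, so the class weight is n_sampled:
  Grade 3: 280 × 77.3 = 21,644
  Grade 4: 160 × 44.8 = 7168
  Grade 5: 280 × 69.7 = 19,516
  Grade 6: 80 × 47.2 = 3776
Adjusted estimate = 52,104 / 800 = 65.13 → 65.1%.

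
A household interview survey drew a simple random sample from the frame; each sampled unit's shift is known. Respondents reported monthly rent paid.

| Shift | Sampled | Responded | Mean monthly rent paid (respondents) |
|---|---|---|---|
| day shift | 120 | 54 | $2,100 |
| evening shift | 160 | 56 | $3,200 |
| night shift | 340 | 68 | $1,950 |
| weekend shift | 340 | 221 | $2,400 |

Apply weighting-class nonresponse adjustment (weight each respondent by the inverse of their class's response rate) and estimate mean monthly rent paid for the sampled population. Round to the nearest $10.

$2,340

Class response rates: day shift 54/120 = 45%, evening shift 56/160 = 35%, night shift 68/340 = 20%, weekend shift 221/340 = 65%.
Inverse-response-rate weighting restores each class to its sampled count, so class totals weight by n_sampled:
  day shift: 120 × 2100 = 252,000
  evening shift: 160 × 3200 = 512,000
  night shift: 340 × 1950 = 663,000
  weekend shift: 340 × 2400 = 816,000
Adjusted estimate = 2,243,000 / 960 = 2336.46 → $2,340.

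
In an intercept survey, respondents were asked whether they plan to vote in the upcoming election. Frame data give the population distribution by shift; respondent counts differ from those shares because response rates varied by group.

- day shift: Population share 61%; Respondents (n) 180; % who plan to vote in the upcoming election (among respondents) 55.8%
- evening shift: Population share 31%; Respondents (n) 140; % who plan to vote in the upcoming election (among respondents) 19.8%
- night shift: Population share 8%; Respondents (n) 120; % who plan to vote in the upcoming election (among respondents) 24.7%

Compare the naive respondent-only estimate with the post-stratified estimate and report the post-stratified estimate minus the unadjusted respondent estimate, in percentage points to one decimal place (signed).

+6.3 percentage points

Without adjustment, the pooled respondent share is:
  (180/440)×55.8 + (140/440)×19.8 + (120/440)×24.7 = 35.8636%
Post-stratifying to population shares instead:
  0.61×55.8 + 0.31×19.8 + 0.08×24.7 = 42.152%
Difference = 42.152 − 35.8636 = 6.2884 pp.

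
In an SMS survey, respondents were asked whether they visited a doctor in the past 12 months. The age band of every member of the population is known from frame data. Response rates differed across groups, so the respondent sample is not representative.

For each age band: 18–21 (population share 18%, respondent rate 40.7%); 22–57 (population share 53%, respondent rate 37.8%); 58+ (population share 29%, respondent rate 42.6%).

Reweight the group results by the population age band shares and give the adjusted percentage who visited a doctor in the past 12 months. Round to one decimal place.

39.7%

Weight each group's respondent value by its population share:
  18–21: 0.18 × 40.7 = 7.326
  22–57: 0.53 × 37.8 = 20.034
  58+: 0.29 × 42.6 = 12.354
Post-stratified estimate = 39.714 → 39.7%.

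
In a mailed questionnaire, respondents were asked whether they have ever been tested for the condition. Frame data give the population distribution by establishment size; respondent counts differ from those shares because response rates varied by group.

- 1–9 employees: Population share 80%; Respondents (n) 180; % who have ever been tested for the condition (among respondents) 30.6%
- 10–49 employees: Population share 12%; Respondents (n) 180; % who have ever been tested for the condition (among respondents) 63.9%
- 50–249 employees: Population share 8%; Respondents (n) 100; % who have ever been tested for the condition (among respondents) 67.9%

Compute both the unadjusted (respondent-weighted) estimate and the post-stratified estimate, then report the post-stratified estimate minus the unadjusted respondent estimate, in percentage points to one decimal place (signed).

Naive respondent-only estimate (weights = respondent counts):
  (180/460)×30.6 + (180/460)×63.9 + (100/460)×67.9 = 51.7391%
Post-stratified estimate weights by population shares:
  0.8×30.6 + 0.12×63.9 + 0.08×67.9 = 37.58%
Difference = 37.58 − 51.7391 = -14.1591 pp.

-14.2 percentage points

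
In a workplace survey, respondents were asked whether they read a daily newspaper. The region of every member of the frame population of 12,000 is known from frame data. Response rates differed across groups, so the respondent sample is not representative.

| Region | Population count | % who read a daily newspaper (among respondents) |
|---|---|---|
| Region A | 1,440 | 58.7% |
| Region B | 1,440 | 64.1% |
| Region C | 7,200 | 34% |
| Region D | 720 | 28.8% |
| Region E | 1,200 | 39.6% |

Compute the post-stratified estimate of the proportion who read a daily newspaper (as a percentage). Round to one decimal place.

Post-stratification weights by population share, not respondent share:
  Region A: (1,440/12,000) × 58.7 = 7.044
  Region B: (1,440/12,000) × 64.1 = 7.692
  Region C: (7,200/12,000) × 34 = 20.4
  Region D: (720/12,000) × 28.8 = 1.728
  Region E: (1,200/12,000) × 39.6 = 3.96
Post-stratified estimate = 40.824 → 40.8%.

40.8%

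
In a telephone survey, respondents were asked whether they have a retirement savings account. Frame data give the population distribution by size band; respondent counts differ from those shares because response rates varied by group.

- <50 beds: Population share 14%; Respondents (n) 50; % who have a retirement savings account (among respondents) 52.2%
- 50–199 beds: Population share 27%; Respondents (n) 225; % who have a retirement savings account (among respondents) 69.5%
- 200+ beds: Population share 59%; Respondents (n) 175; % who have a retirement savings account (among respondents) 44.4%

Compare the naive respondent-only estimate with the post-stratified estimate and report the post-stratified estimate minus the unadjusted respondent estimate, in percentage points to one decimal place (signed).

-5.5 percentage points

Unadjusted (pooled respondent) estimate weights by respondent counts:
  (50/450)×52.2 + (225/450)×69.5 + (175/450)×44.4 = 57.8167%
Reweighting by population size band shares:
  0.14×52.2 + 0.27×69.5 + 0.59×44.4 = 52.269%
Difference = 52.269 − 57.8167 = -5.5477 pp.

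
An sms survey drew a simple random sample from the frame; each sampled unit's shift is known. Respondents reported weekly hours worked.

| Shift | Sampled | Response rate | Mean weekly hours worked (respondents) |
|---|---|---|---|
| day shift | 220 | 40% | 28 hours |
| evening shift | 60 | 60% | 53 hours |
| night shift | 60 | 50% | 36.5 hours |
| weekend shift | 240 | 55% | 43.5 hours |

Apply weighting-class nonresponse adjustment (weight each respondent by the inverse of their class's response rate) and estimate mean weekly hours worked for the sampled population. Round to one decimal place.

With weight = n_sampled/n_responded per class, the weighted class total is n_sampled:
  day shift: 220 × 28 = 6160
  evening shift: 60 × 53 = 3180
  night shift: 60 × 36.5 = 2190
  weekend shift: 240 × 43.5 = 10,440
Adjusted estimate = 21,970 / 580 = 37.8793 → 37.9.

37.9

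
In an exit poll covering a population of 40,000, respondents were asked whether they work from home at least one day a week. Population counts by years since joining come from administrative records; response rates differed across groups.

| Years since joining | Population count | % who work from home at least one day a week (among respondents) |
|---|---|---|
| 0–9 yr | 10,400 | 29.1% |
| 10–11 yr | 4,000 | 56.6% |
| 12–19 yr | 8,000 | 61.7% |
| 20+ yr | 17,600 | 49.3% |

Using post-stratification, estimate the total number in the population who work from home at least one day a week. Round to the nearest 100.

18,900

Estimated count per cell = population count × respondent percentage:
  0–9 yr: 10,400 × 29.1% = 3026.4
  10–11 yr: 4,000 × 56.6% = 2264
  12–19 yr: 8,000 × 61.7% = 4936
  20+ yr: 17,600 × 49.3% = 8676.8
Estimated total = 18903.2 → 18,900.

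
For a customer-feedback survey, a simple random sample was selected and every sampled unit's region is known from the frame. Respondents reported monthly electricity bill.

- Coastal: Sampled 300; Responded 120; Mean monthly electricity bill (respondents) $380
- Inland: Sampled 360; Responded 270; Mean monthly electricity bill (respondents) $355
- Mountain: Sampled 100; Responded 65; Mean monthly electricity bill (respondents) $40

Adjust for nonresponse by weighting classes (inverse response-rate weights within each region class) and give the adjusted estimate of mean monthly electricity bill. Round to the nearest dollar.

Response rates by class: Coastal 120/300 = 40%, Inland 270/360 = 75%, Mountain 65/100 = 65%.
With weight = n_sampled/n_responded per class, the weighted class total is n_sampled:
  Coastal: 300 × 380 = 114,000
  Inland: 360 × 355 = 127,800
  Mountain: 100 × 40 = 4000
Adjusted estimate = 245,800 / 760 = 323.421 → $323.

$323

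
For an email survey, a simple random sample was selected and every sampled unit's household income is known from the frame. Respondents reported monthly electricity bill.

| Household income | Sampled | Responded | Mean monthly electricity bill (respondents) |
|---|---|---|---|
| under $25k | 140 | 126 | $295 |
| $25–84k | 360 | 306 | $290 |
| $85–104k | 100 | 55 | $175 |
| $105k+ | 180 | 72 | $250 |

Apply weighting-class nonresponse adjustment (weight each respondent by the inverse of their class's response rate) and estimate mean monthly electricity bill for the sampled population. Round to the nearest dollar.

$267

Class response rates: under $25k 126/140 = 90%, $25–84k 306/360 = 85%, $85–104k 55/100 = 55%, $105k+ 72/180 = 40%.
Each respondent's weight = sampled/responded in their class; summing within a class gives n_sampled, so:
  under $25k: 140 × 295 = 41,300
  $25–84k: 360 × 290 = 104,400
  $85–104k: 100 × 175 = 17,500
  $105k+: 180 × 250 = 45,000
Adjusted estimate = 208,200 / 780 = 266.923 → $267.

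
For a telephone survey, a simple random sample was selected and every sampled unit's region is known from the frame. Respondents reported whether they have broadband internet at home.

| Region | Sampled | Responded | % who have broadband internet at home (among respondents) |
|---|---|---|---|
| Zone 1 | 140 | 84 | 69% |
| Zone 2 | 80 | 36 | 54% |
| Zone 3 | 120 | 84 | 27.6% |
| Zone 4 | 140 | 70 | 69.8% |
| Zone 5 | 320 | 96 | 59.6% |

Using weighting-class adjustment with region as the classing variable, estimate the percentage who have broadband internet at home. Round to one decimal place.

57.7%

Class response rates: Zone 1 84/140 = 60%, Zone 2 36/80 = 45%, Zone 3 84/120 = 70%, Zone 4 70/140 = 50%, Zone 5 96/320 = 30%.
Weighting each respondent by the inverse class response rate inflates each class back to its sampled size, so the class weight is n_sampled:
  Zone 1: 140 × 69 = 9660
  Zone 2: 80 × 54 = 4320
  Zone 3: 120 × 27.6 = 3312
  Zone 4: 140 × 69.8 = 9772
  Zone 5: 320 × 59.6 = 19,072
Adjusted estimate = 46,136 / 800 = 57.67 → 57.7%.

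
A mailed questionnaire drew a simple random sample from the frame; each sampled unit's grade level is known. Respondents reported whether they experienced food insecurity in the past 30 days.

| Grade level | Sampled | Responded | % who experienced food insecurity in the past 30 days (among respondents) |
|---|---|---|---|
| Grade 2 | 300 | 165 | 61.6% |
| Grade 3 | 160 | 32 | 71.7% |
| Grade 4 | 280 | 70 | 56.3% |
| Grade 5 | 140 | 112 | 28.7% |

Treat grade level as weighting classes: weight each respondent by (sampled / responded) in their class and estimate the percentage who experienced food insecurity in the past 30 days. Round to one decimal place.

56.5%

Class response rates: Grade 2 165/300 = 55%, Grade 3 32/160 = 20%, Grade 4 70/280 = 25%, Grade 5 112/140 = 80%.
Each respondent's weight = sampled/responded in their class; summing within a class gives n_sampled, so:
  Grade 2: 300 × 61.6 = 18,480
  Grade 3: 160 × 71.7 = 11,472
  Grade 4: 280 × 56.3 = 15,764
  Grade 5: 140 × 28.7 = 4018
Adjusted estimate = 49,734 / 880 = 56.5159 → 56.5%.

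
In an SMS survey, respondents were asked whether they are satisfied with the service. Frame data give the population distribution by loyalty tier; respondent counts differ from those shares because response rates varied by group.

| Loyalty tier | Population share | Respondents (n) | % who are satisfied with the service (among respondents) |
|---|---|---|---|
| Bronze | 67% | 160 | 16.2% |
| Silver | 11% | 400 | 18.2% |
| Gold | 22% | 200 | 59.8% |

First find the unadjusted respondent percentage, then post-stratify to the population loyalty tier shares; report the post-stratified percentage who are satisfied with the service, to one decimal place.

26.0%

Naive respondent-only estimate (weights = respondent counts):
  (160/760)×16.2 + (400/760)×18.2 + (200/760)×59.8 = 28.7263%
Post-stratified estimate weights by population shares:
  0.67×16.2 + 0.11×18.2 + 0.22×59.8 = 26.012%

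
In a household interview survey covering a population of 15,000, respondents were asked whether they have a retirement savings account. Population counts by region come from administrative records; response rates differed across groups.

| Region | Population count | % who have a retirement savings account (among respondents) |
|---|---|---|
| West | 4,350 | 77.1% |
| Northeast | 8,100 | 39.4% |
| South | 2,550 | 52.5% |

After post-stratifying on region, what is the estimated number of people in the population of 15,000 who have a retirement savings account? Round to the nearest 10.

Apply each group's respondent rate to its population count:
  West: 4,350 × 77.1% = 3353.85
  Northeast: 8,100 × 39.4% = 3191.4
  South: 2,550 × 52.5% = 1338.75
Estimated total = 7884 → 7,880.

7,880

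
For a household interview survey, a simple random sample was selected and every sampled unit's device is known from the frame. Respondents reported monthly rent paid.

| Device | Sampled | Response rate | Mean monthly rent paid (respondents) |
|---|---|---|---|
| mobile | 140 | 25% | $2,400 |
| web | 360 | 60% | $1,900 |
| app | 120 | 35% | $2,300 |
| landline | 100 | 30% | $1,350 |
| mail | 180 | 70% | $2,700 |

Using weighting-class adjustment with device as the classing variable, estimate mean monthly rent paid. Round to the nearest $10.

$2,130

Each respondent's weight = sampled/responded in their class; summing within a class gives n_sampled, so:
  mobile: 140 × 2400 = 336,000
  web: 360 × 1900 = 684,000
  app: 120 × 2300 = 276,000
  landline: 100 × 1350 = 135,000
  mail: 180 × 2700 = 486,000
Adjusted estimate = 1,917,000 / 900 = 2130 → $2,130.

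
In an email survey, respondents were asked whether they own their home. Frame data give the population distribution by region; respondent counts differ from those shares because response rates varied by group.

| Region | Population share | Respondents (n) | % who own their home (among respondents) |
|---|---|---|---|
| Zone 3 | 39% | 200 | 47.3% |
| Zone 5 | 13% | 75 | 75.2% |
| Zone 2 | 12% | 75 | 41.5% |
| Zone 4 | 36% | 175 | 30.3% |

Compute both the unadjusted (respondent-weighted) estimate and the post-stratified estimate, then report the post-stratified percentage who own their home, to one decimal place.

44.1%

Unadjusted (pooled respondent) estimate weights by respondent counts:
  (200/525)×47.3 + (75/525)×75.2 + (75/525)×41.5 + (175/525)×30.3 = 44.7905%
Post-stratified estimate weights by population shares:
  0.39×47.3 + 0.13×75.2 + 0.12×41.5 + 0.36×30.3 = 44.111%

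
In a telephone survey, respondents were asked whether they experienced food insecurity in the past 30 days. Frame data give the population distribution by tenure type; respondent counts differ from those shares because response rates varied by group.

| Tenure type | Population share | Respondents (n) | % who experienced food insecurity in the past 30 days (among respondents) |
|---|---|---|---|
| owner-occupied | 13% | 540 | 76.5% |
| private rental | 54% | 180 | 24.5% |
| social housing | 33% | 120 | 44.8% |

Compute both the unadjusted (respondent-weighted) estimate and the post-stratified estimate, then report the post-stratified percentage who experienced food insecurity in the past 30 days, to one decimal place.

38.0%

Naive respondent-only estimate (weights = respondent counts):
  (540/840)×76.5 + (180/840)×24.5 + (120/840)×44.8 = 60.8286%
Post-stratifying to population shares instead:
  0.13×76.5 + 0.54×24.5 + 0.33×44.8 = 37.959%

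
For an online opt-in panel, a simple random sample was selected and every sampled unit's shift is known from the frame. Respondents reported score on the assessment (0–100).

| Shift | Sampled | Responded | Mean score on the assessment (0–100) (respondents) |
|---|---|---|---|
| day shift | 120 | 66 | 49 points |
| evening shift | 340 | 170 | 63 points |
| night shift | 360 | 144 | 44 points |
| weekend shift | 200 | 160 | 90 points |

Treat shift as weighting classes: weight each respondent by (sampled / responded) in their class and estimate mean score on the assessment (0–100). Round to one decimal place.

Class response rates: day shift 66/120 = 55%, evening shift 170/340 = 50%, night shift 144/360 = 40%, weekend shift 160/200 = 80%.
Each respondent's weight = sampled/responded in their class; summing within a class gives n_sampled, so:
  day shift: 120 × 49 = 5880
  evening shift: 340 × 63 = 21,420
  night shift: 360 × 44 = 15,840
  weekend shift: 200 × 90 = 18,000
Adjusted estimate = 61,140 / 1,020 = 59.9412 → 59.9.

59.9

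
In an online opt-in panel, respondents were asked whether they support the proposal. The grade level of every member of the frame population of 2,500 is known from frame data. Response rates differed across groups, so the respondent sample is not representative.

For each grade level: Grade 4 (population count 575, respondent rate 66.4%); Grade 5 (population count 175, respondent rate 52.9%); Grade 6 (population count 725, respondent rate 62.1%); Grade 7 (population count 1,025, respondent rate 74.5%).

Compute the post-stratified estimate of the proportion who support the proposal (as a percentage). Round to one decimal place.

67.5%

Weight each group's respondent value by its population share:
  Grade 4: (575/2,500) × 66.4 = 15.272
  Grade 5: (175/2,500) × 52.9 = 3.703
  Grade 6: (725/2,500) × 62.1 = 18.009
  Grade 7: (1,025/2,500) × 74.5 = 30.545
Post-stratified estimate = 67.529 → 67.5%.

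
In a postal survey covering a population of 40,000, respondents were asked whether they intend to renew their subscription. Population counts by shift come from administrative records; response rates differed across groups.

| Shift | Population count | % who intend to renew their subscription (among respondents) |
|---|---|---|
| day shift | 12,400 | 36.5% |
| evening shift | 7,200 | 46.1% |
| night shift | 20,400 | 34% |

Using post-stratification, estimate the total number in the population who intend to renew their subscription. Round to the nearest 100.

14,800

Each cell contributes its population count × the respondent rate:
  day shift: 12,400 × 36.5% = 4526
  evening shift: 7,200 × 46.1% = 3319.2
  night shift: 20,400 × 34% = 6936
Estimated total = 14781.2 → 14,800.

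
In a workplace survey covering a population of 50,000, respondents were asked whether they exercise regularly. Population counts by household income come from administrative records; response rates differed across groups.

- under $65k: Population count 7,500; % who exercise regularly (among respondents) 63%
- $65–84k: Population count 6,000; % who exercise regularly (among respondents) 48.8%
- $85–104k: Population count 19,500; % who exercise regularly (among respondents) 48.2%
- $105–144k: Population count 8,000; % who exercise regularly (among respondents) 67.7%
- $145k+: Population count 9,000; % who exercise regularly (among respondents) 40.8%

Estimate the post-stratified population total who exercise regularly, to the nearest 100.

26,100

Each cell contributes its population count × the respondent rate:
  under $65k: 7,500 × 63% = 4725
  $65–84k: 6,000 × 48.8% = 2928
  $85–104k: 19,500 × 48.2% = 9399
  $105–144k: 8,000 × 67.7% = 5416
  $145k+: 9,000 × 40.8% = 3672
Estimated total = 26,140 → 26,100.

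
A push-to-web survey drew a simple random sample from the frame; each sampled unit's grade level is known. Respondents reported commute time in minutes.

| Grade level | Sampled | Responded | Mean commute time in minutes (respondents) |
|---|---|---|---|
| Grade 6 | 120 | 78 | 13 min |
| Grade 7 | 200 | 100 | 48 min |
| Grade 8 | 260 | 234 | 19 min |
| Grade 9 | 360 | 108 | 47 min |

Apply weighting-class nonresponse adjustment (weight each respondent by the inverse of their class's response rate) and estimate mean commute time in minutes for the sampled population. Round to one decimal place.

Class response rates: Grade 6 78/120 = 65%, Grade 7 100/200 = 50%, Grade 8 234/260 = 90%, Grade 9 108/360 = 30%.
With weight = n_sampled/n_responded per class, the weighted class total is n_sampled:
  Grade 6: 120 × 13 = 1560
  Grade 7: 200 × 48 = 9600
  Grade 8: 260 × 19 = 4940
  Grade 9: 360 × 47 = 16,920
Adjusted estimate = 33,020 / 940 = 35.1277 → 35.1.

35.1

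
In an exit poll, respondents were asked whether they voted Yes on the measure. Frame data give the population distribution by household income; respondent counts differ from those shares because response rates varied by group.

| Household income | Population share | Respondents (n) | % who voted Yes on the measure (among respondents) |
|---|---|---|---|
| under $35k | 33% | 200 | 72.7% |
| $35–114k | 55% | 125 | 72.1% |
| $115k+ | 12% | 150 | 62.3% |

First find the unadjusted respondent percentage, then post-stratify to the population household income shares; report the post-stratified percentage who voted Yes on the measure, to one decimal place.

71.1%

Unadjusted (pooled respondent) estimate weights by respondent counts:
  (200/475)×72.7 + (125/475)×72.1 + (150/475)×62.3 = 69.2579%
Post-stratified estimate weights by population shares:
  0.33×72.7 + 0.55×72.1 + 0.12×62.3 = 71.122%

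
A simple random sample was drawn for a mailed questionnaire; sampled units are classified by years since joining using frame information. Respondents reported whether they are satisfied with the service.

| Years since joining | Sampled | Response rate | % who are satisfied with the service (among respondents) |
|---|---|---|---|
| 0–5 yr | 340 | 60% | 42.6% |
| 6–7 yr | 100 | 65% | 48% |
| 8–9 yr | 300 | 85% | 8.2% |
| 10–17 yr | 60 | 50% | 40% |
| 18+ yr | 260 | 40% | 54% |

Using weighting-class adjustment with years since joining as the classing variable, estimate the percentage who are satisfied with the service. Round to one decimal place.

With weight = n_sampled/n_responded per class, the weighted class total is n_sampled:
  0–5 yr: 340 × 42.6 = 14,484
  6–7 yr: 100 × 48 = 4800
  8–9 yr: 300 × 8.2 = 2460
  10–17 yr: 60 × 40 = 2400
  18+ yr: 260 × 54 = 14,040
Adjusted estimate = 38,184 / 1,060 = 36.0226 → 36.0%.

36.0%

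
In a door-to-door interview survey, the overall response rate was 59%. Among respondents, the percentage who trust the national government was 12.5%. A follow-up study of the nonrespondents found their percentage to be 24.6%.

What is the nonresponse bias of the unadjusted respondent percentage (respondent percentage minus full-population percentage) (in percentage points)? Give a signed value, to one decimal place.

-5.0 percentage points

Nonresponse fraction = 1 − 0.59 = 0.41.
Bias = (nonresponse fraction) × (respondent percentage − nonrespondent percentage)
     = 0.41 × (12.5 − 24.6) = 0.41 × -12.1 = -4.961.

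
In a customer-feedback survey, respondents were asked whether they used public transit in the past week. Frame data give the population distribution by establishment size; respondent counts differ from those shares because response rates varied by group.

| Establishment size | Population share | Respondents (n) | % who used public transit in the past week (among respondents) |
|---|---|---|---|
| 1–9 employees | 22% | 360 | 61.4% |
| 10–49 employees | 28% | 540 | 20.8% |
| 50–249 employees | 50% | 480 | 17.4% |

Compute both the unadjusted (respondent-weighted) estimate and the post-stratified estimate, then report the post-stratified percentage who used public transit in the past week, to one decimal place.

Unadjusted (pooled respondent) estimate weights by respondent counts:
  (360/1380)×61.4 + (540/1380)×20.8 + (480/1380)×17.4 = 30.2087%
Reweighting by population establishment size shares:
  0.22×61.4 + 0.28×20.8 + 0.5×17.4 = 28.032%

28.0%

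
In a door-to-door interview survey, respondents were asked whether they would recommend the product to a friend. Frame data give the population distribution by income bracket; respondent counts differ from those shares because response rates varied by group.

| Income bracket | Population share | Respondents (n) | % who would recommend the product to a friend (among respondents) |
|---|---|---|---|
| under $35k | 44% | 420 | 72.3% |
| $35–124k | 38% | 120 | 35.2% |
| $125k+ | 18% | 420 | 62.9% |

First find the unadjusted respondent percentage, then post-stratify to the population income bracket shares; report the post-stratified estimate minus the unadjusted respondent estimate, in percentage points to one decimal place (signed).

-7.0 percentage points

Naive respondent-only estimate (weights = respondent counts):
  (420/960)×72.3 + (120/960)×35.2 + (420/960)×62.9 = 63.55%
Post-stratified estimate weights by population shares:
  0.44×72.3 + 0.38×35.2 + 0.18×62.9 = 56.51%
Difference = 56.51 − 63.55 = -7.04 pp.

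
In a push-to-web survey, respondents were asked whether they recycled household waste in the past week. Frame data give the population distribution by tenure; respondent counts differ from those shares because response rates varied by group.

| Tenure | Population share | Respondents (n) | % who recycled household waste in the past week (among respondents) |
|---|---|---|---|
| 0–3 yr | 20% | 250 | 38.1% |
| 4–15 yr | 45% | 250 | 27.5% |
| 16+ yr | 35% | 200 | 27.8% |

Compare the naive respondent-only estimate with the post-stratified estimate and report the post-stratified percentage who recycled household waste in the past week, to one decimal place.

Unadjusted (pooled respondent) estimate weights by respondent counts:
  (250/700)×38.1 + (250/700)×27.5 + (200/700)×27.8 = 31.3714%
Reweighting by population tenure shares:
  0.2×38.1 + 0.45×27.5 + 0.35×27.8 = 29.725%

29.7%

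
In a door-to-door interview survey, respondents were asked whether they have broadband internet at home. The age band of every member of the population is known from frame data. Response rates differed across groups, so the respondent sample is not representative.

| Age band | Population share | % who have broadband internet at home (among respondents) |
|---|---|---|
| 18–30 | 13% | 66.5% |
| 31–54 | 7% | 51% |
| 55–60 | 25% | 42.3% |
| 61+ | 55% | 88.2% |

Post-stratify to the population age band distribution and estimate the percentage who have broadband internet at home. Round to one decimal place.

71.3%

Weight each group's respondent value by its population share:
  18–30: 0.13 × 66.5 = 8.645
  31–54: 0.07 × 51 = 3.57
  55–60: 0.25 × 42.3 = 10.575
  61+: 0.55 × 88.2 = 48.51
Post-stratified estimate = 71.3 → 71.3%.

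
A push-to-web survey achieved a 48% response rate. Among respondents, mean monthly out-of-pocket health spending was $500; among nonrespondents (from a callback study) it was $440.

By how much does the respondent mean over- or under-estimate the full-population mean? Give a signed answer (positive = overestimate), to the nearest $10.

Nonresponse fraction = 1 − 0.48 = 0.52.
Bias = (nonresponse fraction) × (respondent mean − nonrespondent mean)
     = 0.52 × (500 − 440) = 0.52 × 60 = 31.2.

+$30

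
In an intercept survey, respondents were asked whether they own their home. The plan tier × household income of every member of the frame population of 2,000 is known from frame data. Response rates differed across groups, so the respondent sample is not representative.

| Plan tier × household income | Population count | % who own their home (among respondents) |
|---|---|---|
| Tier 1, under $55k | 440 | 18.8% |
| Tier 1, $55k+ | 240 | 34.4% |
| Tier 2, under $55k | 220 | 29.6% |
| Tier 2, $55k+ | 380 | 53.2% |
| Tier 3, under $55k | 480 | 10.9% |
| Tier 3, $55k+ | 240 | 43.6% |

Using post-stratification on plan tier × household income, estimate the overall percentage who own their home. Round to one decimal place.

29.5%

Post-stratification weights by population share, not respondent share:
  Tier 1, under $55k: (440/2,000) × 18.8 = 4.136
  Tier 1, $55k+: (240/2,000) × 34.4 = 4.128
  Tier 2, under $55k: (220/2,000) × 29.6 = 3.256
  Tier 2, $55k+: (380/2,000) × 53.2 = 10.108
  Tier 3, under $55k: (480/2,000) × 10.9 = 2.616
  Tier 3, $55k+: (240/2,000) × 43.6 = 5.232
Post-stratified estimate = 29.476 → 29.5%.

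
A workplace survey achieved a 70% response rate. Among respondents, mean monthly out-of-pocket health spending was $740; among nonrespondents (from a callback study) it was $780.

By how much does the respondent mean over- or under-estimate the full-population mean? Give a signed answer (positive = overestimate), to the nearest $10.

-$10

Nonresponse fraction = 1 − 0.7 = 0.3.
Bias = (nonresponse fraction) × (respondent mean − nonrespondent mean)
     = 0.3 × (740 − 780) = 0.3 × -40 = -12.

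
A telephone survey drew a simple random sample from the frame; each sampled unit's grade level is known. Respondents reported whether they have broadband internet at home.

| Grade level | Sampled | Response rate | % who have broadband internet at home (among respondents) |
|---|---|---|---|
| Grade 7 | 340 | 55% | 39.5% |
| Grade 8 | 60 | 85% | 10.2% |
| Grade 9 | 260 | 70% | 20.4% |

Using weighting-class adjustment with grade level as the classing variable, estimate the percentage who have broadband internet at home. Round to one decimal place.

29.3%

Weighting each respondent by the inverse class response rate inflates each class back to its sampled size, so the class weight is n_sampled:
  Grade 7: 340 × 39.5 = 13,430
  Grade 8: 60 × 10.2 = 612
  Grade 9: 260 × 20.4 = 5304
Adjusted estimate = 19,346 / 660 = 29.3121 → 29.3%.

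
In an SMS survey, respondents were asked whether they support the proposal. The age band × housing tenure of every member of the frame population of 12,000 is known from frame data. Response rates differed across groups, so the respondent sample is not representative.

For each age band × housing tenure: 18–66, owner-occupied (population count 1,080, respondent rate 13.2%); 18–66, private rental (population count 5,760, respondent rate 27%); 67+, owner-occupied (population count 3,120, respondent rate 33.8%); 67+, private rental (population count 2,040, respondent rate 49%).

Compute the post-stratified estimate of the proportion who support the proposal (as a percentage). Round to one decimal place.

Weight each group's respondent value by its population share:
  18–66, owner-occupied: (1,080/12,000) × 13.2 = 1.188
  18–66, private rental: (5,760/12,000) × 27 = 12.96
  67+, owner-occupied: (3,120/12,000) × 33.8 = 8.788
  67+, private rental: (2,040/12,000) × 49 = 8.33
Post-stratified estimate = 31.266 → 31.3%.

31.3%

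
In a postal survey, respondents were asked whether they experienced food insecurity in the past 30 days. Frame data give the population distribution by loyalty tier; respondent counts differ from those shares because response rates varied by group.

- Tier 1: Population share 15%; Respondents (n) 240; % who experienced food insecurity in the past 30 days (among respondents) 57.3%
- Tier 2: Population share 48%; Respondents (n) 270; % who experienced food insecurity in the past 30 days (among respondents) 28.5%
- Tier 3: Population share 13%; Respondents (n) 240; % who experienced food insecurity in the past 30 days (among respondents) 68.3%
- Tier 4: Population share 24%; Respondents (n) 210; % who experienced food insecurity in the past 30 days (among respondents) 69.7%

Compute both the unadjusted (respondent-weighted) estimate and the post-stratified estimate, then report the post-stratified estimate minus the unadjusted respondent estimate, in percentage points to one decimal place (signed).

Without adjustment, the pooled respondent share is:
  (240/960)×57.3 + (270/960)×28.5 + (240/960)×68.3 + (210/960)×69.7 = 54.6625%
Post-stratified estimate weights by population shares:
  0.15×57.3 + 0.48×28.5 + 0.13×68.3 + 0.24×69.7 = 47.882%
Difference = 47.882 − 54.6625 = -6.7805 pp.

-6.8 percentage points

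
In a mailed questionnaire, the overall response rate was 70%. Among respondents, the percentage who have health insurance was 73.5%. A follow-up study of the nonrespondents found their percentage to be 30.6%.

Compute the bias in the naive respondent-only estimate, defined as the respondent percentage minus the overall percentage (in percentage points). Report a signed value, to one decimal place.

Nonresponse fraction = 1 − 0.7 = 0.3.
Bias = (nonresponse fraction) × (respondent percentage − nonrespondent percentage)
     = 0.3 × (73.5 − 30.6) = 0.3 × 42.9 = 12.87.

+12.9 percentage points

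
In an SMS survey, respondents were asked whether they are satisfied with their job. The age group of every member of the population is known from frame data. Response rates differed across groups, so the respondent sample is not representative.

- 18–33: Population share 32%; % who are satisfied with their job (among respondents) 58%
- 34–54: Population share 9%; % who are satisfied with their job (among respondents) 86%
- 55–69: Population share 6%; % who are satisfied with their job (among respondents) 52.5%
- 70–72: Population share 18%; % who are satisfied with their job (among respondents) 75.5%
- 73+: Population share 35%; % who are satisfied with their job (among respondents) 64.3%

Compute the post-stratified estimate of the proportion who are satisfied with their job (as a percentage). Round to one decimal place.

65.5%

Post-stratification weights by population share, not respondent share:
  18–33: 0.32 × 58 = 18.56
  34–54: 0.09 × 86 = 7.74
  55–69: 0.06 × 52.5 = 3.15
  70–72: 0.18 × 75.5 = 13.59
  73+: 0.35 × 64.3 = 22.505
Post-stratified estimate = 65.545 → 65.5%.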